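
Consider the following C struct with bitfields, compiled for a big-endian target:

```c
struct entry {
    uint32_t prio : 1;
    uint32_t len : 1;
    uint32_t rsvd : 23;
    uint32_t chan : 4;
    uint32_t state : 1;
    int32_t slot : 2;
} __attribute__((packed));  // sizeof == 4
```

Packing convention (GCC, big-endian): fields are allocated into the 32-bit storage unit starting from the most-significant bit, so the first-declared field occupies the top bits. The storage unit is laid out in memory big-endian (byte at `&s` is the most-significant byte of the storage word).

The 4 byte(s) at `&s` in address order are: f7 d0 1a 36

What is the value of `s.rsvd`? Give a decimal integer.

7315508

[0]=0xf7 [1]=0xd0 [2]=0x1a [3]=0x36 (big-endian) → word 0xf7d01a36
prio:1 @ bit 31 → (0xf7d01a36>>31)&0x1 = 0x1
len:1 @ bit 30 → (0xf7d01a36>>30)&0x1 = 0x1
rsvd:23 @ bit 7 → (0xf7d01a36>>7)&0x7fffff = 0x6fa034  ←
chan:4 @ bit 3 → (0xf7d01a36>>3)&0xf = 0x6
state:1 @ bit 2 → (0xf7d01a36>>2)&0x1 = 0x1
slot:2 @ bit 0 → (0xf7d01a36>>0)&0x3 = 0x2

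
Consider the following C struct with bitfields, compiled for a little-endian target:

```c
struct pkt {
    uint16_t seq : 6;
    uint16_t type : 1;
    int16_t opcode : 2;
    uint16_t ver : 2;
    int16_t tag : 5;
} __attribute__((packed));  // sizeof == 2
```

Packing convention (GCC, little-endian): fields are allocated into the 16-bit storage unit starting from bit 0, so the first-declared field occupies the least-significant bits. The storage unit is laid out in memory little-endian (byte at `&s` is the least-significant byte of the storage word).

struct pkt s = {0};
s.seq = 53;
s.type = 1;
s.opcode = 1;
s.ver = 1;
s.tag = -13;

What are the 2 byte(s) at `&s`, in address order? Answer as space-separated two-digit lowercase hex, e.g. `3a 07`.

seq (6b) val=53 bits=0x35 at bit 0: 0x0035
type (1b) val=1 bits=0x1 at bit 6: 0x0075
opcode (2b) val=1 bits=0x1 at bit 7: 0x00f5
ver (2b) val=1 bits=0x1 at bit 9: 0x02f5
tag (5b) val=-13 bits=0x13 at bit 11: 0x9af5
word = 0x9af5 → little-endian bytes:
  [0]=0xf5  [1]=0x9a

f5 9a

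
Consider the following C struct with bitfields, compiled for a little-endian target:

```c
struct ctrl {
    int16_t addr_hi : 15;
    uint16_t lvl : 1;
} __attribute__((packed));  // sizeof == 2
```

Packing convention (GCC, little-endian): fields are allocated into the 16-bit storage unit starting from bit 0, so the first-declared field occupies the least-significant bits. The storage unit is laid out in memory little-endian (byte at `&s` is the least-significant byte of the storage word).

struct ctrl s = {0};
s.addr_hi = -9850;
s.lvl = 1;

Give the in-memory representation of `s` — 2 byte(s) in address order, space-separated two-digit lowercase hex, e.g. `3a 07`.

86 d9

addr_hi (15b) val=-9850 bits=0x5986 at bit 0: 0x5986
lvl (1b) val=1 bits=0x1 at bit 15: 0xd986
word = 0xd986 → little-endian bytes:
  [0]=0x86  [1]=0xd9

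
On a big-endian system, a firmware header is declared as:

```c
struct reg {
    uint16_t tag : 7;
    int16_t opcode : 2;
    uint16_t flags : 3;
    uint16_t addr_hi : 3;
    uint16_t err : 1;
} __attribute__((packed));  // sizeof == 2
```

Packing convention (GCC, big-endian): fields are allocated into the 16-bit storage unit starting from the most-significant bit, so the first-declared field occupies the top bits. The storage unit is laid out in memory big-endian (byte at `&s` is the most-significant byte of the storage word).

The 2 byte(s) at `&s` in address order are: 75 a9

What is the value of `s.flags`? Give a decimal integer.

2

[0]=0x75 [1]=0xa9 (big-endian) → word 0x75a9
tag [9+:7] = (word>>9) & 0x7f = 58
opcode [7+:2] = (word>>7) & 0x3 = 3
flags [4+:3] = (word>>4) & 0x7 = 2  ←
addr_hi [1+:3] = (word>>1) & 0x7 = 4
err [0+:1] = (word>>0) & 0x1 = 1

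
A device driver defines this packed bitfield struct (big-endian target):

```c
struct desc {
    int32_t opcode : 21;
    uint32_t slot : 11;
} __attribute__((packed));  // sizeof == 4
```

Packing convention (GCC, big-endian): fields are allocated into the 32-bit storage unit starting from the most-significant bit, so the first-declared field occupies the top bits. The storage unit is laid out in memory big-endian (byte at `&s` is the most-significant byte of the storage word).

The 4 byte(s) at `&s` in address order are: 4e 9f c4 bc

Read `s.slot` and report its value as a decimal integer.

[0]=0x4e [1]=0x9f [2]=0xc4 [3]=0xbc (big-endian) → word 0x4e9fc4bc
opcode:21 @ bit 11 → (0x4e9fc4bc>>11)&0x1fffff = 0x9d3f8
slot:11 @ bit 0 → (0x4e9fc4bc>>0)&0x7ff = 0x4bc  ←

1212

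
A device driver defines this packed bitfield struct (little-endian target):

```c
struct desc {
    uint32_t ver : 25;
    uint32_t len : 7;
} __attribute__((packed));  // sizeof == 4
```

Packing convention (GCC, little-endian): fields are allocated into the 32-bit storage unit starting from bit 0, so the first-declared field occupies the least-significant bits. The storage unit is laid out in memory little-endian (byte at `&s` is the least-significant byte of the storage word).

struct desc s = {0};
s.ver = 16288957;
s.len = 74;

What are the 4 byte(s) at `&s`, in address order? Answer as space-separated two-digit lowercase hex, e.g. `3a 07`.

[0+:25] ver=16288957 & 0x1ffffff = 0xf88cbd; word=0x00f88cbd
[25+:7] len=74 & 0x7f = 0x4a; word=0x94f88cbd
word = 0x94f88cbd → little-endian bytes:
  [0]=0xbd  [1]=0x8c  [2]=0xf8  [3]=0x94

bd 8c f8 94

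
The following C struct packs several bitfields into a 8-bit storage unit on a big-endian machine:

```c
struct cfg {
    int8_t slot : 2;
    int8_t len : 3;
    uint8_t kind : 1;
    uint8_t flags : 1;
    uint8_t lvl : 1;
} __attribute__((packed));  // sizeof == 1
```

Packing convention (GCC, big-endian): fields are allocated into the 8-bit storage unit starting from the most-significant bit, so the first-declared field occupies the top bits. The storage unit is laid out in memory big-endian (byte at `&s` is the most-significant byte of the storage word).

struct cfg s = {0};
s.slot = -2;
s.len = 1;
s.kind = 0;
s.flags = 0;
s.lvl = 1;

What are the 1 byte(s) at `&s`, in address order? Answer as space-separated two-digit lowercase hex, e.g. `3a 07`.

89

slot (2b) val=-2 bits=0x2 at bit 6: 0x80
len (3b) val=1 bits=0x1 at bit 3: 0x88
kind (1b) val=0 bits=0x0 at bit 2: 0x88
flags (1b) val=0 bits=0x0 at bit 1: 0x88
lvl (1b) val=1 bits=0x1 at bit 0: 0x89
word = 0x89 → big-endian bytes:
  [0]=0x89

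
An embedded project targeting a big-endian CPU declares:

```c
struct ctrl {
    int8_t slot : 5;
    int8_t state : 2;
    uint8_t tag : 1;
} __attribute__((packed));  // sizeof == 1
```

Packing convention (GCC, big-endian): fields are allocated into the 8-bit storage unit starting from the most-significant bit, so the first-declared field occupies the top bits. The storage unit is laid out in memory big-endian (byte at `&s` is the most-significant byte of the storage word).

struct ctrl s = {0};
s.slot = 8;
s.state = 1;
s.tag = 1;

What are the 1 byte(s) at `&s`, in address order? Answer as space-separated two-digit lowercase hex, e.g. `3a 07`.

[3+:5] slot=8 & 0x1f = 0x8; word=0x40
[1+:2] state=1 & 0x3 = 0x1; word=0x42
[0+:1] tag=1 & 0x1 = 0x1; word=0x43
word = 0x43 → big-endian bytes:
  [0]=0x43

43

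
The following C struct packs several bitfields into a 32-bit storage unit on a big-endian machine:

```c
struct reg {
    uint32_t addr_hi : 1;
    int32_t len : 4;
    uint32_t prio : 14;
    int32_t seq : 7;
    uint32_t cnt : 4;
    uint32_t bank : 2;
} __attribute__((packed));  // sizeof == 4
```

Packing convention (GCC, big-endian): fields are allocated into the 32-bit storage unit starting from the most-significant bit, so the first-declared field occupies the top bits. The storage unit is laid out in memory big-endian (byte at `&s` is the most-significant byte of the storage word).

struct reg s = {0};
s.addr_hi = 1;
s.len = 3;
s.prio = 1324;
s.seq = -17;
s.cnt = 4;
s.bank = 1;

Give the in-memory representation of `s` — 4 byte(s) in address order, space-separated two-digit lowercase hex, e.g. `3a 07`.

[31+:1] addr_hi=1 & 0x1 = 0x1; word=0x80000000
[27+:4] len=3 & 0xf = 0x3; word=0x98000000
[13+:14] prio=1324 & 0x3fff = 0x52c; word=0x98a58000
[6+:7] seq=-17 & 0x7f = 0x6f; word=0x98a59bc0
[2+:4] cnt=4 & 0xf = 0x4; word=0x98a59bd0
[0+:2] bank=1 & 0x3 = 0x1; word=0x98a59bd1
word = 0x98a59bd1 → big-endian bytes:
  [0]=0x98  [1]=0xa5  [2]=0x9b  [3]=0xd1

98 a5 9b d1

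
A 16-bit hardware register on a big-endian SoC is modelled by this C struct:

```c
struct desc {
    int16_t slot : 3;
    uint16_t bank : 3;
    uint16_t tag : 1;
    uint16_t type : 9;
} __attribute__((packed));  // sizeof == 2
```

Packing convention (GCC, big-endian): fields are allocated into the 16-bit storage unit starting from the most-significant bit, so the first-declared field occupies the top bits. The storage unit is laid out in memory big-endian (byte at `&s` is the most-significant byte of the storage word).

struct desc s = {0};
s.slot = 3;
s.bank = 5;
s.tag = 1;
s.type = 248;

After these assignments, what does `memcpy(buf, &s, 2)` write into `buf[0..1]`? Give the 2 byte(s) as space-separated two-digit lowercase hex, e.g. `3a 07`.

slot (3b) val=3 bits=0x3 at bit 13: 0x6000
bank (3b) val=5 bits=0x5 at bit 10: 0x7400
tag (1b) val=1 bits=0x1 at bit 9: 0x7600
type (9b) val=248 bits=0xf8 at bit 0: 0x76f8
word = 0x76f8 → big-endian bytes:
  [0]=0x76  [1]=0xf8

76 f8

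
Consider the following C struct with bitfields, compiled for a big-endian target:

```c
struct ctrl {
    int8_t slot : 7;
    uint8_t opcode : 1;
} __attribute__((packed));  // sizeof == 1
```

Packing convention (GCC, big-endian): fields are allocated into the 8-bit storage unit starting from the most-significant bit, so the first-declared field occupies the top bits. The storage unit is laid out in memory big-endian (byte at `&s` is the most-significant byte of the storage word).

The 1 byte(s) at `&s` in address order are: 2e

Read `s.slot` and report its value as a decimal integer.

[0]=0x2e (big-endian) → word 0x2e
slot:7 @ bit 1 → (0x2e>>1)&0x7f = 0x17  ←
opcode:1 @ bit 0 → (0x2e>>0)&0x1 = 0x0
slot signed 7b, MSB=0: value = 23

23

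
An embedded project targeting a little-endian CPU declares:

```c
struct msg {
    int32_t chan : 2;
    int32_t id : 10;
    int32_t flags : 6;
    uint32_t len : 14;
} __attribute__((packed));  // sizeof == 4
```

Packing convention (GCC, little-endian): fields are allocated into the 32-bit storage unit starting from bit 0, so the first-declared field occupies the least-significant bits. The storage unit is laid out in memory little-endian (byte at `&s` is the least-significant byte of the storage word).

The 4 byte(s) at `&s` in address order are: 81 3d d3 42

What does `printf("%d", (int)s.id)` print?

-160

[0]=0x81 [1]=0x3d [2]=0xd3 [3]=0x42 (little-endian) → word 0x42d33d81
chan [0+:2] = (word>>0) & 0x3 = 1
id [2+:10] = (word>>2) & 0x3ff = 864  ←
flags [12+:6] = (word>>12) & 0x3f = 51
len [18+:14] = (word>>18) & 0x3fff = 4276
id signed 10b, MSB=1: 864 - 1024 = -160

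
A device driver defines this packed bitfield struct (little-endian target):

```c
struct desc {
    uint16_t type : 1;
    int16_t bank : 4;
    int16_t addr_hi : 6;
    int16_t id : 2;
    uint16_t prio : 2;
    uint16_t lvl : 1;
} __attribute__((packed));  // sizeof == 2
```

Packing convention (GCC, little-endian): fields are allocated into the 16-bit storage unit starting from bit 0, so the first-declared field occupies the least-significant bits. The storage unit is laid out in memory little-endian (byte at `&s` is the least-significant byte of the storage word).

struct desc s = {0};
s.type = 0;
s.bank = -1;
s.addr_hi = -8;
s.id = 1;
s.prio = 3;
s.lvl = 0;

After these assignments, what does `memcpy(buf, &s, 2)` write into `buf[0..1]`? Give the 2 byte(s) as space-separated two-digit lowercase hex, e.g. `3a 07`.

1e 6f

type (1b) val=0 bits=0x0 at bit 0: 0x0000
bank (4b) val=-1 bits=0xf at bit 1: 0x001e
addr_hi (6b) val=-8 bits=0x38 at bit 5: 0x071e
id (2b) val=1 bits=0x1 at bit 11: 0x0f1e
prio (2b) val=3 bits=0x3 at bit 13: 0x6f1e
lvl (1b) val=0 bits=0x0 at bit 15: 0x6f1e
word = 0x6f1e → little-endian bytes:
  [0]=0x1e  [1]=0x6f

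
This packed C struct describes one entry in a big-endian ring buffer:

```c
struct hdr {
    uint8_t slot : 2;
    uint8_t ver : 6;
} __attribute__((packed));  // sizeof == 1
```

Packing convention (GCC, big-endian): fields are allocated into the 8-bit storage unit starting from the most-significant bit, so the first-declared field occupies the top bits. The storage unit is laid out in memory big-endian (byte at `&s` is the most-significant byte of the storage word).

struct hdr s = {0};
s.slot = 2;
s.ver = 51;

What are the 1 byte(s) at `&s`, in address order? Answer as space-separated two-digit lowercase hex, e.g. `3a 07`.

slot:2 = 2 → 0x2 << 6 → word 0x80
ver:6 = 51 → 0x33 << 0 → word 0xb3
word = 0xb3 → big-endian bytes:
  [0]=0xb3

b3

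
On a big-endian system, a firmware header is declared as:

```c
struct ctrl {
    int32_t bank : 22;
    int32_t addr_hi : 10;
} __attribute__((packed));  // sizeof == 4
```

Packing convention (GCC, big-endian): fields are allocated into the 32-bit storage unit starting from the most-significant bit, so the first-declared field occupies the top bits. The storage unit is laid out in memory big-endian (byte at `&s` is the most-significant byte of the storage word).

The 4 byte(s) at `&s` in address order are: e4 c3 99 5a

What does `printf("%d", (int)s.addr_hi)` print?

[0]=0xe4 [1]=0xc3 [2]=0x99 [3]=0x5a (big-endian) → word 0xe4c3995a
bank [10+:22] = (word>>10) & 0x3fffff = 3748070
addr_hi [0+:10] = (word>>0) & 0x3ff = 346  ←
addr_hi signed 10b, MSB=0: value = 346

346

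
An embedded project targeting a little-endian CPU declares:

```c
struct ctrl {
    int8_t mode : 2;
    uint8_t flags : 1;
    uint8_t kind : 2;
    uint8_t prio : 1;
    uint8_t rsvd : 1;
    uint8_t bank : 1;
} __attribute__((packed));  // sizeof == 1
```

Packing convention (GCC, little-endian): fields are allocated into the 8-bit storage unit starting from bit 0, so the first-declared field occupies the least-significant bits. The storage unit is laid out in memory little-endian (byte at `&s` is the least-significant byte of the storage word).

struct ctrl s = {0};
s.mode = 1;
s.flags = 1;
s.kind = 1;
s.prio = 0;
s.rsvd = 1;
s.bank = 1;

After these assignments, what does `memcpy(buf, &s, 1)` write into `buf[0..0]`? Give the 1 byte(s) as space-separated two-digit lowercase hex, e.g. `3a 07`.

mode:2 = 1 → 0x1 << 0 → word 0x01
flags:1 = 1 → 0x1 << 2 → word 0x05
kind:2 = 1 → 0x1 << 3 → word 0x0d
prio:1 = 0 → 0x0 << 5 → word 0x0d
rsvd:1 = 1 → 0x1 << 6 → word 0x4d
bank:1 = 1 → 0x1 << 7 → word 0xcd
word = 0xcd → little-endian bytes:
  [0]=0xcd

cd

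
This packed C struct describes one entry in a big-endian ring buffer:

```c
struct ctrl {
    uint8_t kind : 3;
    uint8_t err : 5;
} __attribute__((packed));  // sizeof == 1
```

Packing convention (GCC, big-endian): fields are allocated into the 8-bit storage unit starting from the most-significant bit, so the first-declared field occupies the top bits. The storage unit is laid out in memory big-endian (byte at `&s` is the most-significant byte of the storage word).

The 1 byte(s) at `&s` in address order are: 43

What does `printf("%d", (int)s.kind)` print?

[0]=0x43 (big-endian) → word 0x43
kind:3 @ bit 5 → (0x43>>5)&0x7 = 0x2  ←
err:5 @ bit 0 → (0x43>>0)&0x1f = 0x3

2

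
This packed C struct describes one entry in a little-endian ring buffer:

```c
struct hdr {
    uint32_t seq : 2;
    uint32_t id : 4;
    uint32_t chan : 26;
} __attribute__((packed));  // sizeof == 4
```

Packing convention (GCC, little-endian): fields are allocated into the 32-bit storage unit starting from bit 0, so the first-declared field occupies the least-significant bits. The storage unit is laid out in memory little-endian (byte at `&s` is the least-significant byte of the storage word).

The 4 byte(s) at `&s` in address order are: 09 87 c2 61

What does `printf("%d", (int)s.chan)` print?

25627164

[0]=0x09 [1]=0x87 [2]=0xc2 [3]=0x61 (little-endian) → word 0x61c28709
seq:2 @ bit 0 → (0x61c28709>>0)&0x3 = 0x1
id:4 @ bit 2 → (0x61c28709>>2)&0xf = 0x2
chan:26 @ bit 6 → (0x61c28709>>6)&0x3ffffff = 0x1870a1c  ←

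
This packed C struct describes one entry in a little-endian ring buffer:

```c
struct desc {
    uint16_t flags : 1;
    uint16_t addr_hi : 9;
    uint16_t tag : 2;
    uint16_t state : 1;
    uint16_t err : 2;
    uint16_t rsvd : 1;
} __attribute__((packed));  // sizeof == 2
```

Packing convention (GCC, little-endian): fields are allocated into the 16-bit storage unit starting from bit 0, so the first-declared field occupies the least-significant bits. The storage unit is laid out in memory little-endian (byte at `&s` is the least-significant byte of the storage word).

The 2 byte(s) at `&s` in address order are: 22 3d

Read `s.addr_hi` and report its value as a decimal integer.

145

[0]=0x22 [1]=0x3d (little-endian) → word 0x3d22
flags:1 @ bit 0 → (0x3d22>>0)&0x1 = 0x0
addr_hi:9 @ bit 1 → (0x3d22>>1)&0x1ff = 0x91  ←
tag:2 @ bit 10 → (0x3d22>>10)&0x3 = 0x3
state:1 @ bit 12 → (0x3d22>>12)&0x1 = 0x1
err:2 @ bit 13 → (0x3d22>>13)&0x3 = 0x1
rsvd:1 @ bit 15 → (0x3d22>>15)&0x1 = 0x0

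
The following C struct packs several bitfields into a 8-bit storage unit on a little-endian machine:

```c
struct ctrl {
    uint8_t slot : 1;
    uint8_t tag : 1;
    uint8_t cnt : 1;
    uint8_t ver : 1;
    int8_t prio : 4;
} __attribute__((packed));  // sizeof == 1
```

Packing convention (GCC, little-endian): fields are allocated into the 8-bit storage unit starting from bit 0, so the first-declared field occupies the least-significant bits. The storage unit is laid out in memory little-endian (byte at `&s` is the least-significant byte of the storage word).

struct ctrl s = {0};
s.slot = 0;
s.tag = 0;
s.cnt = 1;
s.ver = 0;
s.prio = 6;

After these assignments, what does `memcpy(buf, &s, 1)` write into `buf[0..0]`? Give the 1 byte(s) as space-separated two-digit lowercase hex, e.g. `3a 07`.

slot:1 = 0 → 0x0 << 0 → word 0x00
tag:1 = 0 → 0x0 << 1 → word 0x00
cnt:1 = 1 → 0x1 << 2 → word 0x04
ver:1 = 0 → 0x0 << 3 → word 0x04
prio:4 = 6 → 0x6 << 4 → word 0x64
word = 0x64 → little-endian bytes:
  [0]=0x64

64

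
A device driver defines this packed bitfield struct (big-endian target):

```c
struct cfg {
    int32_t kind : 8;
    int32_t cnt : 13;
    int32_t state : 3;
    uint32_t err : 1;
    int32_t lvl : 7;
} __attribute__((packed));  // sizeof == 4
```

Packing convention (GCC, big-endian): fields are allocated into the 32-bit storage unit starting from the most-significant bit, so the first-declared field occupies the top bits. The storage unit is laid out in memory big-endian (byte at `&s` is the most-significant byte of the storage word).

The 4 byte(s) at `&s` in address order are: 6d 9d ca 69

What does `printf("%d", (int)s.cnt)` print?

-3143

[0]=0x6d [1]=0x9d [2]=0xca [3]=0x69 (big-endian) → word 0x6d9dca69
kind:8 @ bit 24 → (0x6d9dca69>>24)&0xff = 0x6d
cnt:13 @ bit 11 → (0x6d9dca69>>11)&0x1fff = 0x13b9  ←
state:3 @ bit 8 → (0x6d9dca69>>8)&0x7 = 0x2
err:1 @ bit 7 → (0x6d9dca69>>7)&0x1 = 0x0
lvl:7 @ bit 0 → (0x6d9dca69>>0)&0x7f = 0x69
cnt signed 13b, MSB=1: 5049 - 8192 = -3143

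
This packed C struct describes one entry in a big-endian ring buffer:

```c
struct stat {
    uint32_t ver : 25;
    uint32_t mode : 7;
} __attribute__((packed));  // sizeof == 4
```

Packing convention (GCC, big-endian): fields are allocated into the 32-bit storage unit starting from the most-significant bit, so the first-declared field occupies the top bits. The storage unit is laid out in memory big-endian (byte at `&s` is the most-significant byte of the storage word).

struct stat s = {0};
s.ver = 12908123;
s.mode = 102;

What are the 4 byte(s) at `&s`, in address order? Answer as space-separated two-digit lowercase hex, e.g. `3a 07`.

ver (25b) val=12908123 bits=0xc4f65b at bit 7: 0x627b2d80
mode (7b) val=102 bits=0x66 at bit 0: 0x627b2de6
word = 0x627b2de6 → big-endian bytes:
  [0]=0x62  [1]=0x7b  [2]=0x2d  [3]=0xe6

62 7b 2d e6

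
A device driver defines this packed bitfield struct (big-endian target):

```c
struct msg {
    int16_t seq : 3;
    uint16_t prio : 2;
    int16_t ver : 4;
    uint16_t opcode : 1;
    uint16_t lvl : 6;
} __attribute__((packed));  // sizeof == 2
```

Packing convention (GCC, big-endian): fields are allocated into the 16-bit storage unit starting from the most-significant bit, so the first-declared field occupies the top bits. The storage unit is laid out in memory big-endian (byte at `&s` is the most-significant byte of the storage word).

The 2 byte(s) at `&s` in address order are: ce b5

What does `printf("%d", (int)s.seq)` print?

[0]=0xce [1]=0xb5 (big-endian) → word 0xceb5
seq [13+:3] = (word>>13) & 0x7 = 6  ←
prio [11+:2] = (word>>11) & 0x3 = 1
ver [7+:4] = (word>>7) & 0xf = 13
opcode [6+:1] = (word>>6) & 0x1 = 0
lvl [0+:6] = (word>>0) & 0x3f = 53
seq signed 3b, MSB=1: 6 - 8 = -2

-2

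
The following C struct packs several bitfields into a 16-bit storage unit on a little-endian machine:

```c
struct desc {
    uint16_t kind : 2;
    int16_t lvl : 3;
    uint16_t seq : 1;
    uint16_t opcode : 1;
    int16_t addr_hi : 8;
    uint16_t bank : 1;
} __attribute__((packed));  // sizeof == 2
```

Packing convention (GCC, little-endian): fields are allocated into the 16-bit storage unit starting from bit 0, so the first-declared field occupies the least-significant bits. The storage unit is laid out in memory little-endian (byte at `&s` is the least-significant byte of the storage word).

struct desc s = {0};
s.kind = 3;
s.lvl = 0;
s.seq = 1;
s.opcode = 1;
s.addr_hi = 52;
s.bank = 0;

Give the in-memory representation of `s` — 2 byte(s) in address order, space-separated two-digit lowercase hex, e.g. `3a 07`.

kind:2 = 3 → 0x3 << 0 → word 0x0003
lvl:3 = 0 → 0x0 << 2 → word 0x0003
seq:1 = 1 → 0x1 << 5 → word 0x0023
opcode:1 = 1 → 0x1 << 6 → word 0x0063
addr_hi:8 = 52 → 0x34 << 7 → word 0x1a63
bank:1 = 0 → 0x0 << 15 → word 0x1a63
word = 0x1a63 → little-endian bytes:
  [0]=0x63  [1]=0x1a

63 1a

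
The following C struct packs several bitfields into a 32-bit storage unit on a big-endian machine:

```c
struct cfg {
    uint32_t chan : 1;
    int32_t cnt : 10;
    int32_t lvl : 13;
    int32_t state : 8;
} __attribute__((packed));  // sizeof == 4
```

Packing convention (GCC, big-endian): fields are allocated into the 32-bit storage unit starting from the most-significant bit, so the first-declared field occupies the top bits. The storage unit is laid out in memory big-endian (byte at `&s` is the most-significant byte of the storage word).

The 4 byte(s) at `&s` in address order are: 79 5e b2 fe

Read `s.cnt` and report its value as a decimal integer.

[0]=0x79 [1]=0x5e [2]=0xb2 [3]=0xfe (big-endian) → word 0x795eb2fe
chan:1 @ bit 31 → (0x795eb2fe>>31)&0x1 = 0x0
cnt:10 @ bit 21 → (0x795eb2fe>>21)&0x3ff = 0x3ca  ←
lvl:13 @ bit 8 → (0x795eb2fe>>8)&0x1fff = 0x1eb2
state:8 @ bit 0 → (0x795eb2fe>>0)&0xff = 0xfe
cnt signed 10b, MSB=1: 970 - 1024 = -54

-54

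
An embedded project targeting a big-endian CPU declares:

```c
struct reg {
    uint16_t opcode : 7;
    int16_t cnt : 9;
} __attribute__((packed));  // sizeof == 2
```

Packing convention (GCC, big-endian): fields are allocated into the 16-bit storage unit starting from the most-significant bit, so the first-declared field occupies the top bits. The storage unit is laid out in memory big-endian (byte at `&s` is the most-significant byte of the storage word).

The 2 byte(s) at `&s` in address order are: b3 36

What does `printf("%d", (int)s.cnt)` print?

-202

[0]=0xb3 [1]=0x36 (big-endian) → word 0xb336
opcode [9+:7] = (word>>9) & 0x7f = 89
cnt [0+:9] = (word>>0) & 0x1ff = 310  ←
cnt signed 9b, MSB=1: 310 - 512 = -202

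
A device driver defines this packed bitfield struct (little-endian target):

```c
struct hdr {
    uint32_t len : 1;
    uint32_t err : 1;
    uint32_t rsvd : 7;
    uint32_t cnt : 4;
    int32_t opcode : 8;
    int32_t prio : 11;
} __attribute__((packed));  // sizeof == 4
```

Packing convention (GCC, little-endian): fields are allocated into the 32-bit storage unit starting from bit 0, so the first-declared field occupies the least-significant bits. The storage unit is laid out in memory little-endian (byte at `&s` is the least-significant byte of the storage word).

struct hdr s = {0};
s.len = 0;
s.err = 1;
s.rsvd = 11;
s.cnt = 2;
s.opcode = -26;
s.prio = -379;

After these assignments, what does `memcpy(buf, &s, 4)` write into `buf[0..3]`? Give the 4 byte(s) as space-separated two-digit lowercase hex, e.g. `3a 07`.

[0+:1] len=0 & 0x1 = 0x0; word=0x00000000
[1+:1] err=1 & 0x1 = 0x1; word=0x00000002
[2+:7] rsvd=11 & 0x7f = 0xb; word=0x0000002e
[9+:4] cnt=2 & 0xf = 0x2; word=0x0000042e
[13+:8] opcode=-26 & 0xff = 0xe6; word=0x001cc42e
[21+:11] prio=-379 & 0x7ff = 0x685; word=0xd0bcc42e
word = 0xd0bcc42e → little-endian bytes:
  [0]=0x2e  [1]=0xc4  [2]=0xbc  [3]=0xd0

2e c4 bc d0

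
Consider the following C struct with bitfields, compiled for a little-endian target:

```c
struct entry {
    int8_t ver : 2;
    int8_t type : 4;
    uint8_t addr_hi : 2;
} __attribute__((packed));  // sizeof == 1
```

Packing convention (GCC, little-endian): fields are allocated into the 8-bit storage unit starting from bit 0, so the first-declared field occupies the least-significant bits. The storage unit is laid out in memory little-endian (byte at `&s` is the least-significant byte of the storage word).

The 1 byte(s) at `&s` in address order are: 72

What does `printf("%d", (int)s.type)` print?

-4

[0]=0x72 (little-endian) → word 0x72
ver [0+:2] = (word>>0) & 0x3 = 2
type [2+:4] = (word>>2) & 0xf = 12  ←
addr_hi [6+:2] = (word>>6) & 0x3 = 1
type signed 4b, MSB=1: 12 - 16 = -4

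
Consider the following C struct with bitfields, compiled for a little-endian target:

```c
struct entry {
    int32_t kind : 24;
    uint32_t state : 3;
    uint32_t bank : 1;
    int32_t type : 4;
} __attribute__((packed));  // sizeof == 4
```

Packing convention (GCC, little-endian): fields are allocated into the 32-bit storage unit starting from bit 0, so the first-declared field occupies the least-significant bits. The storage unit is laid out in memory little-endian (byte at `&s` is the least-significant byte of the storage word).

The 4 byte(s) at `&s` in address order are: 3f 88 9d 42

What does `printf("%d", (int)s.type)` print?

4

[0]=0x3f [1]=0x88 [2]=0x9d [3]=0x42 (little-endian) → word 0x429d883f
kind [0+:24] = (word>>0) & 0xffffff = 10324031
state [24+:3] = (word>>24) & 0x7 = 2
bank [27+:1] = (word>>27) & 0x1 = 0
type [28+:4] = (word>>28) & 0xf = 4  ←
type signed 4b, MSB=0: value = 4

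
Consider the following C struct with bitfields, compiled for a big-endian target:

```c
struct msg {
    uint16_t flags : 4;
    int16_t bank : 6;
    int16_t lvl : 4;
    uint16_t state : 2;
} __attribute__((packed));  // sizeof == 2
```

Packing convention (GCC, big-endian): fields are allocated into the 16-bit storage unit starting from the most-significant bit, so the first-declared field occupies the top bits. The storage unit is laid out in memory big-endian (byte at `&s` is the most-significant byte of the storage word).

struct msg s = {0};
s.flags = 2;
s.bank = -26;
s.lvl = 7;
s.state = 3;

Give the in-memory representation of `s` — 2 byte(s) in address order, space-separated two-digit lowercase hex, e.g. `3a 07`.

[12+:4] flags=2 & 0xf = 0x2; word=0x2000
[6+:6] bank=-26 & 0x3f = 0x26; word=0x2980
[2+:4] lvl=7 & 0xf = 0x7; word=0x299c
[0+:2] state=3 & 0x3 = 0x3; word=0x299f
word = 0x299f → big-endian bytes:
  [0]=0x29  [1]=0x9f

29 9f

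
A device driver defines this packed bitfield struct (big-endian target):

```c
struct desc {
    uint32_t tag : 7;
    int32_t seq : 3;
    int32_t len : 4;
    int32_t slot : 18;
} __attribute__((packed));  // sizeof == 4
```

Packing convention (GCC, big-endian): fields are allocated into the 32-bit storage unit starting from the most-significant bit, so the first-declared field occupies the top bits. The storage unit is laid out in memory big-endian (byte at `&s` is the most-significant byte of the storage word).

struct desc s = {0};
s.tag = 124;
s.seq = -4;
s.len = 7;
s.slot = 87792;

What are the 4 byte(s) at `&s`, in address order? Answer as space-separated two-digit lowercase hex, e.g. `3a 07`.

f9 1d 56 f0

tag:7 = 124 → 0x7c << 25 → word 0xf8000000
seq:3 = -4 → 0x4 << 22 → word 0xf9000000
len:4 = 7 → 0x7 << 18 → word 0xf91c0000
slot:18 = 87792 → 0x156f0 << 0 → word 0xf91d56f0
word = 0xf91d56f0 → big-endian bytes:
  [0]=0xf9  [1]=0x1d  [2]=0x56  [3]=0xf0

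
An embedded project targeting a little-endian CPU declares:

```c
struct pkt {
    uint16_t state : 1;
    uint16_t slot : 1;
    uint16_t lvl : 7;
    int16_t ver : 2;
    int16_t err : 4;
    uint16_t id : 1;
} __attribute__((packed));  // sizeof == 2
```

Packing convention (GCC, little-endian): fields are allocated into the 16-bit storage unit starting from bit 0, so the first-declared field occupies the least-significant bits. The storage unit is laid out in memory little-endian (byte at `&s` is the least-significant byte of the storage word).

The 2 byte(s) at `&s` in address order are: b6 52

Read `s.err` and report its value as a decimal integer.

[0]=0xb6 [1]=0x52 (little-endian) → word 0x52b6
state [0+:1] = (word>>0) & 0x1 = 0
slot [1+:1] = (word>>1) & 0x1 = 1
lvl [2+:7] = (word>>2) & 0x7f = 45
ver [9+:2] = (word>>9) & 0x3 = 1
err [11+:4] = (word>>11) & 0xf = 10  ←
id [15+:1] = (word>>15) & 0x1 = 0
err signed 4b, MSB=1: 10 - 16 = -6

-6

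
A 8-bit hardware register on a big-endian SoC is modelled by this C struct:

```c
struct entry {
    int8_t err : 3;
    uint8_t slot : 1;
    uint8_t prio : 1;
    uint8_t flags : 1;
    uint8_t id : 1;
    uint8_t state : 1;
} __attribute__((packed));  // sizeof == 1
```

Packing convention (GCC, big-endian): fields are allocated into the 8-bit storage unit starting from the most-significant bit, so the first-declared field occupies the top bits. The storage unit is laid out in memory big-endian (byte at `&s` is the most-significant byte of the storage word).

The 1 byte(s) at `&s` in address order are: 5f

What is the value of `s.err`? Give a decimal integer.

2

[0]=0x5f (big-endian) → word 0x5f
err [5+:3] = (word>>5) & 0x7 = 2  ←
slot [4+:1] = (word>>4) & 0x1 = 1
prio [3+:1] = (word>>3) & 0x1 = 1
flags [2+:1] = (word>>2) & 0x1 = 1
id [1+:1] = (word>>1) & 0x1 = 1
state [0+:1] = (word>>0) & 0x1 = 1
err signed 3b, MSB=0: value = 2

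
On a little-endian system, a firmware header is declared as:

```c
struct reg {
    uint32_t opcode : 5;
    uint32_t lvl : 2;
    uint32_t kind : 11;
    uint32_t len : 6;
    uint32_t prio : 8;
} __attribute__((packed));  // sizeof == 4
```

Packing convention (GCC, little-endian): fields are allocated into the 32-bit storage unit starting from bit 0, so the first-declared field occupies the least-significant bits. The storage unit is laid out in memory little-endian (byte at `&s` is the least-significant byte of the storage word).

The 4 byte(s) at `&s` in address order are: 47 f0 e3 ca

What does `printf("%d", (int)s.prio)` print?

202

[0]=0x47 [1]=0xf0 [2]=0xe3 [3]=0xca (little-endian) → word 0xcae3f047
opcode:5 @ bit 0 → (0xcae3f047>>0)&0x1f = 0x7
lvl:2 @ bit 5 → (0xcae3f047>>5)&0x3 = 0x2
kind:11 @ bit 7 → (0xcae3f047>>7)&0x7ff = 0x7e0
len:6 @ bit 18 → (0xcae3f047>>18)&0x3f = 0x38
prio:8 @ bit 24 → (0xcae3f047>>24)&0xff = 0xca  ←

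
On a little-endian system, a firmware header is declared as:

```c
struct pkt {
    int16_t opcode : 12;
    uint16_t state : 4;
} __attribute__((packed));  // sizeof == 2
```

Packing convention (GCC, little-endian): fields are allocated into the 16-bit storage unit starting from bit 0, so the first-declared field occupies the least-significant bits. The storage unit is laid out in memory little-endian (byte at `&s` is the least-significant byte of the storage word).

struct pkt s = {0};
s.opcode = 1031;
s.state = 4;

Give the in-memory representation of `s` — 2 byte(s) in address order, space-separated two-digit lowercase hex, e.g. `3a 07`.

opcode:12 = 1031 → 0x407 << 0 → word 0x0407
state:4 = 4 → 0x4 << 12 → word 0x4407
word = 0x4407 → little-endian bytes:
  [0]=0x07  [1]=0x44

07 44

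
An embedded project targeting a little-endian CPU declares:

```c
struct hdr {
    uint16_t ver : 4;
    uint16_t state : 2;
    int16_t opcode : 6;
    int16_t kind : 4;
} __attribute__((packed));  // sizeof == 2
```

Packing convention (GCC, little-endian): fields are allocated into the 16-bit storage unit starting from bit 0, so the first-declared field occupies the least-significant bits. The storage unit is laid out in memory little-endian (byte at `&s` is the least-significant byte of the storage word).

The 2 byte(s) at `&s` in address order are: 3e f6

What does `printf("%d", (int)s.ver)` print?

[0]=0x3e [1]=0xf6 (little-endian) → word 0xf63e
ver:4 @ bit 0 → (0xf63e>>0)&0xf = 0xe  ←
state:2 @ bit 4 → (0xf63e>>4)&0x3 = 0x3
opcode:6 @ bit 6 → (0xf63e>>6)&0x3f = 0x18
kind:4 @ bit 12 → (0xf63e>>12)&0xf = 0xf

14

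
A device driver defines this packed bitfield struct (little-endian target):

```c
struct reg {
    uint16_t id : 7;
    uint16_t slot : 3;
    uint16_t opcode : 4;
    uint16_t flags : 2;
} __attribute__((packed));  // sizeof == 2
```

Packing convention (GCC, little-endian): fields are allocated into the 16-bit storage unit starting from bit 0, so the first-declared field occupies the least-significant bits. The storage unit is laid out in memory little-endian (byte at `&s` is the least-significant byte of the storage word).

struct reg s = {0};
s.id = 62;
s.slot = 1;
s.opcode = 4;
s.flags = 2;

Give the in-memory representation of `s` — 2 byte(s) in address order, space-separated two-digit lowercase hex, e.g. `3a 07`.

be 90

[0+:7] id=62 & 0x7f = 0x3e; word=0x003e
[7+:3] slot=1 & 0x7 = 0x1; word=0x00be
[10+:4] opcode=4 & 0xf = 0x4; word=0x10be
[14+:2] flags=2 & 0x3 = 0x2; word=0x90be
word = 0x90be → little-endian bytes:
  [0]=0xbe  [1]=0x90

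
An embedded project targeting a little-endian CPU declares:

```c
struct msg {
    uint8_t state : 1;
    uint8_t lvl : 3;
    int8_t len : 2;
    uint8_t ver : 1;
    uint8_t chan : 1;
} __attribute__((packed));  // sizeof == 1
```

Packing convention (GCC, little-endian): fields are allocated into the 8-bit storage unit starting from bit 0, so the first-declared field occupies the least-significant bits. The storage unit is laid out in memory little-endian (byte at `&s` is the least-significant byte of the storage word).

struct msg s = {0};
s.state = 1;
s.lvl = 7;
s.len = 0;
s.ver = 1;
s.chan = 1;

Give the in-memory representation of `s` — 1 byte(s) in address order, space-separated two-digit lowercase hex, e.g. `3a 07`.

cf

[0+:1] state=1 & 0x1 = 0x1; word=0x01
[1+:3] lvl=7 & 0x7 = 0x7; word=0x0f
[4+:2] len=0 & 0x3 = 0x0; word=0x0f
[6+:1] ver=1 & 0x1 = 0x1; word=0x4f
[7+:1] chan=1 & 0x1 = 0x1; word=0xcf
word = 0xcf → little-endian bytes:
  [0]=0xcf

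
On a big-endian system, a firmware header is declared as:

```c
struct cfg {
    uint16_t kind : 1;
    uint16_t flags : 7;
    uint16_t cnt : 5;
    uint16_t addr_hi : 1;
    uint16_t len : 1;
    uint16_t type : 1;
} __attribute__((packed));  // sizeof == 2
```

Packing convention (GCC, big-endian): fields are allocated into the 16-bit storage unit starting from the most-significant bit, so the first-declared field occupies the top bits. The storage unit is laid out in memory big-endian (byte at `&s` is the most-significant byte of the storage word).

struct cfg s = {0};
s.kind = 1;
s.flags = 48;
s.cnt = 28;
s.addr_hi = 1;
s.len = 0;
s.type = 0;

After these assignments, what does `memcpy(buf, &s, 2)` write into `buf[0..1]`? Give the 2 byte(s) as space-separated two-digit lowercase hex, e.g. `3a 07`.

kind (1b) val=1 bits=0x1 at bit 15: 0x8000
flags (7b) val=48 bits=0x30 at bit 8: 0xb000
cnt (5b) val=28 bits=0x1c at bit 3: 0xb0e0
addr_hi (1b) val=1 bits=0x1 at bit 2: 0xb0e4
len (1b) val=0 bits=0x0 at bit 1: 0xb0e4
type (1b) val=0 bits=0x0 at bit 0: 0xb0e4
word = 0xb0e4 → big-endian bytes:
  [0]=0xb0  [1]=0xe4

b0 e4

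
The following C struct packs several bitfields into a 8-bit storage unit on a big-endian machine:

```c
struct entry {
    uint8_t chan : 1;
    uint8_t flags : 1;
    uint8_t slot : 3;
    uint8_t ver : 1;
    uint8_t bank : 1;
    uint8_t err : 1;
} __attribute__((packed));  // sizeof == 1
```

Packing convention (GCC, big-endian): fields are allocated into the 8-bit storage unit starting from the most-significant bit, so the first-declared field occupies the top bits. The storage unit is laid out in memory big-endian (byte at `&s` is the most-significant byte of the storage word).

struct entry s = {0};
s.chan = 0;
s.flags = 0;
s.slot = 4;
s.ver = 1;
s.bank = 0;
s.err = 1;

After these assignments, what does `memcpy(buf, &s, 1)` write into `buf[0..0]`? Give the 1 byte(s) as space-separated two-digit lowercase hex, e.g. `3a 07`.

25

chan:1 = 0 → 0x0 << 7 → word 0x00
flags:1 = 0 → 0x0 << 6 → word 0x00
slot:3 = 4 → 0x4 << 3 → word 0x20
ver:1 = 1 → 0x1 << 2 → word 0x24
bank:1 = 0 → 0x0 << 1 → word 0x24
err:1 = 1 → 0x1 << 0 → word 0x25
word = 0x25 → big-endian bytes:
  [0]=0x25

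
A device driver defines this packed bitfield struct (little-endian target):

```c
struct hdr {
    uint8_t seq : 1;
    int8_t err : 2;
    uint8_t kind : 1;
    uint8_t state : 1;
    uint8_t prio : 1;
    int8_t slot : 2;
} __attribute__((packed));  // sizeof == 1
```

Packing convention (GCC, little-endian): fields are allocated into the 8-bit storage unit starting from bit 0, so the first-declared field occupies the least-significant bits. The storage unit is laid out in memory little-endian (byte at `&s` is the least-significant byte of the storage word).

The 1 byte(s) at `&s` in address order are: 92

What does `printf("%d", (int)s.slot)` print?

-2

[0]=0x92 (little-endian) → word 0x92
seq:1 @ bit 0 → (0x92>>0)&0x1 = 0x0
err:2 @ bit 1 → (0x92>>1)&0x3 = 0x1
kind:1 @ bit 3 → (0x92>>3)&0x1 = 0x0
state:1 @ bit 4 → (0x92>>4)&0x1 = 0x1
prio:1 @ bit 5 → (0x92>>5)&0x1 = 0x0
slot:2 @ bit 6 → (0x92>>6)&0x3 = 0x2  ←
slot signed 2b, MSB=1: 2 - 4 = -2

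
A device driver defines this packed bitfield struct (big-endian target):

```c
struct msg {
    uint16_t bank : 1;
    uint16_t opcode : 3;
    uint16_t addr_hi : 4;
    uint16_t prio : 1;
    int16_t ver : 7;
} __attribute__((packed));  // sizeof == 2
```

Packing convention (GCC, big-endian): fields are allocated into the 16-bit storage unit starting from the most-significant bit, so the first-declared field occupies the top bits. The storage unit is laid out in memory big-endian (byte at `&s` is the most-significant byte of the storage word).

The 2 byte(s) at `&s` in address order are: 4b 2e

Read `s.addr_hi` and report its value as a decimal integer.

11

[0]=0x4b [1]=0x2e (big-endian) → word 0x4b2e
bank [15+:1] = (word>>15) & 0x1 = 0
opcode [12+:3] = (word>>12) & 0x7 = 4
addr_hi [8+:4] = (word>>8) & 0xf = 11  ←
prio [7+:1] = (word>>7) & 0x1 = 0
ver [0+:7] = (word>>0) & 0x7f = 46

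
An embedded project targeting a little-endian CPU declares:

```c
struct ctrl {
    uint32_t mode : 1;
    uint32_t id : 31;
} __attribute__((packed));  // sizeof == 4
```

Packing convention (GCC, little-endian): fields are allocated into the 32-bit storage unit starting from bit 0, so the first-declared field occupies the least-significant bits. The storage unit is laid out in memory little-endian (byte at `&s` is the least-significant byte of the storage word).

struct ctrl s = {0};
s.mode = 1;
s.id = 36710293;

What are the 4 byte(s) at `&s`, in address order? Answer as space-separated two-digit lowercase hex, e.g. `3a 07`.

mode (1b) val=1 bits=0x1 at bit 0: 0x00000001
id (31b) val=36710293 bits=0x2302795 at bit 1: 0x04604f2b
word = 0x04604f2b → little-endian bytes:
  [0]=0x2b  [1]=0x4f  [2]=0x60  [3]=0x04

2b 4f 60 04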